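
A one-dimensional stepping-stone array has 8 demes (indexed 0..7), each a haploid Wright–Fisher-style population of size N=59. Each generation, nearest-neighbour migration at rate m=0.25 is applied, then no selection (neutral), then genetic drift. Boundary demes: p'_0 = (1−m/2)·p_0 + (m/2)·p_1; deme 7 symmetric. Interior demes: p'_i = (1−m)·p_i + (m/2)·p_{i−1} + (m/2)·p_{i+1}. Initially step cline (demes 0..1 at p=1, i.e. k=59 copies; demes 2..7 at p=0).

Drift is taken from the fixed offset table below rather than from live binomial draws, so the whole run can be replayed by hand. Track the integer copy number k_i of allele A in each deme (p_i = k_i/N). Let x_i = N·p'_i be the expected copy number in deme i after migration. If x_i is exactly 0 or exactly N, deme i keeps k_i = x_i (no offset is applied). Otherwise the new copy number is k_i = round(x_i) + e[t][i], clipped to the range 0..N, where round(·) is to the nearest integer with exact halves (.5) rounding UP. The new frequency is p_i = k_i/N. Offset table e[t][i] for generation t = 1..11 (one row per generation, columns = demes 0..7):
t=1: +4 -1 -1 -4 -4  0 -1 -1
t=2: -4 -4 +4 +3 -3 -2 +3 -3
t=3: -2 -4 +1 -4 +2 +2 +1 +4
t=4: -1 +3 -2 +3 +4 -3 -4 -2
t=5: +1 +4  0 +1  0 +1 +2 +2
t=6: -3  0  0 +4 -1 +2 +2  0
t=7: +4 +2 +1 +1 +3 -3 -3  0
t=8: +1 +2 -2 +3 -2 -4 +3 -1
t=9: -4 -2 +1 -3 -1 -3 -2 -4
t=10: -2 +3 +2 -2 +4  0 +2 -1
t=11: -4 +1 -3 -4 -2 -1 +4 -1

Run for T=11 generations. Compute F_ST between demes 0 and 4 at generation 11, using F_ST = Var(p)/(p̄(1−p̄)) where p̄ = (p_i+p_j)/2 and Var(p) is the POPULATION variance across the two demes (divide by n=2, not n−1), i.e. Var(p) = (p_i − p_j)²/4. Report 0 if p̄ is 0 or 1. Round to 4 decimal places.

0.2456

t=0: k=[59 59 0 0 0 0 0 0]
t=1: x=[59.0000 51.6250 7.3750 0.0000 0.0000 0.0000 0.0000 0.0000] k=[59 51 6 0 0 0 0 0]
t=2: x=[58.0000 46.3750 10.8750 0.7500 0.0000 0.0000 0.0000 0.0000] k=[54 42 15 4 0 0 0 0]
t=3: x=[52.5000 40.1250 17.0000 4.8750 0.5000 0.0000 0.0000 0.0000] k=[51 36 18 1 3 0 0 0]
t=4: x=[49.1250 35.6250 18.1250 3.3750 2.3750 0.3750 0.0000 0.0000] k=[48 39 16 6 6 0 0 0]
t=5: x=[46.8750 37.2500 17.6250 7.2500 5.2500 0.7500 0.0000 0.0000] k=[48 41 18 8 5 2 0 0]
t=6: x=[47.1250 39.0000 19.6250 8.8750 5.0000 2.1250 0.2500 0.0000] k=[44 39 20 13 4 4 2 0]
t=7: x=[43.3750 37.2500 21.5000 12.7500 5.1250 3.7500 2.0000 0.2500] k=[47 39 23 14 8 1 0 0]
t=8: x=[46.0000 38.0000 23.8750 14.3750 7.8750 1.7500 0.1250 0.0000] k=[47 40 22 17 6 0 3 0]
t=9: x=[46.1250 38.6250 23.6250 16.2500 6.6250 1.1250 2.2500 0.3750] k=[42 37 25 13 6 0 0 0]
t=10: x=[41.3750 36.1250 25.0000 13.6250 6.1250 0.7500 0.0000 0.0000] k=[39 39 27 12 10 1 0 0]
t=11: x=[39.0000 37.5000 26.6250 13.6250 9.1250 2.0000 0.1250 0.0000] k=[35 39 24 10 7 1 4 0]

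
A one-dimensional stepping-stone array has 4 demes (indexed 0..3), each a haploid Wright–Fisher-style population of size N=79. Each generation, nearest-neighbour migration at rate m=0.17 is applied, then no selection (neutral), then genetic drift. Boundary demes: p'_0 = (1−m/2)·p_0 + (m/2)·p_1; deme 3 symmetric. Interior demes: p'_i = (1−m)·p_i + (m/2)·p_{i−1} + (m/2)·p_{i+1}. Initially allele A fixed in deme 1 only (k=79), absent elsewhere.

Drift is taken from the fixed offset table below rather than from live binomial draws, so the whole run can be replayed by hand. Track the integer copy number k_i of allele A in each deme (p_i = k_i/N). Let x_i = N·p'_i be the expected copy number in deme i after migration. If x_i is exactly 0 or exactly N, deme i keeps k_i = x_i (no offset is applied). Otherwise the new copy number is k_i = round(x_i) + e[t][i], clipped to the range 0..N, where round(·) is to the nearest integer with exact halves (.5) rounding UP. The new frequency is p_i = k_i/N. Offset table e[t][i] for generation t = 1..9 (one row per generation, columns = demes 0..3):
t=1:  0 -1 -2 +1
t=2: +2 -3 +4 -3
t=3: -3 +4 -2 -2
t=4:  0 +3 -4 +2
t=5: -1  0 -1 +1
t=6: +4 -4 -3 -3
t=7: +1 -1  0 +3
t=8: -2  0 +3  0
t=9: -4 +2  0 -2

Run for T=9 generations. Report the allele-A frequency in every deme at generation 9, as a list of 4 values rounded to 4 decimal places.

[0.2658, 0.3671, 0.2152, 0.0886]

t=0: k=[0 79 0 0]
t=1: x=[6.7150 65.5700 6.7150 0.0000] k=[7 65 5 0]
t=2: x=[11.9300 54.9700 9.6750 0.4250] k=[14 52 14 0]
t=3: x=[17.2300 45.5400 16.0400 1.1900] k=[14 50 14 0]
t=4: x=[17.0600 43.8800 15.8700 1.1900] k=[17 47 12 3]
t=5: x=[19.5500 41.4750 14.2100 3.7650] k=[19 41 13 5]
t=6: x=[20.8700 36.7500 14.7000 5.6800] k=[25 33 12 3]
t=7: x=[25.6800 30.5350 13.0200 3.7650] k=[27 30 13 7]
t=8: x=[27.2550 28.3000 13.9350 7.5100] k=[25 28 17 8]
t=9: x=[25.2550 26.8100 17.1700 8.7650] k=[21 29 17 7]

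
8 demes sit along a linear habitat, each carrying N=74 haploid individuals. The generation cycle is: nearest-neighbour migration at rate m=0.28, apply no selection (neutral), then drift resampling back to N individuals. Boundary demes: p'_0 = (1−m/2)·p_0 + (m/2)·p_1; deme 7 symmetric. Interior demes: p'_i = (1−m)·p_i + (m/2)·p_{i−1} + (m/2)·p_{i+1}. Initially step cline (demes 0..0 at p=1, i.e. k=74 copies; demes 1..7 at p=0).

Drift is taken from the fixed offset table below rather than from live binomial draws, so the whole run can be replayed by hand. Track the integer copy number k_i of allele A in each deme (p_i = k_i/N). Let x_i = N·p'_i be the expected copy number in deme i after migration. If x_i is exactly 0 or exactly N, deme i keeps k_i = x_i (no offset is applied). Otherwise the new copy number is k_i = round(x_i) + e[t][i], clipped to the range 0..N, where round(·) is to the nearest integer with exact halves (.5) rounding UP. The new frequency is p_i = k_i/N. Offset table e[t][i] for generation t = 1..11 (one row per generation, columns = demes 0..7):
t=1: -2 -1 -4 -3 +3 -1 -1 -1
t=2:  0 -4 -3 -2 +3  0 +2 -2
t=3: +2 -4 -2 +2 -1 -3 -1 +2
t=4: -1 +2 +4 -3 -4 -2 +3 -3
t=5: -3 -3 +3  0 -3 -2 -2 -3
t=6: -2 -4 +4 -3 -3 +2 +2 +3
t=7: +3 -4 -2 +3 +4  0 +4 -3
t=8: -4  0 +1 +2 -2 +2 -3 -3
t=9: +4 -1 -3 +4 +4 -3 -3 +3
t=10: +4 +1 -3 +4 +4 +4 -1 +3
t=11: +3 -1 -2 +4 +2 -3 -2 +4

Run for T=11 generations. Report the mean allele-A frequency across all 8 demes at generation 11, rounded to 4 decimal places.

t=0: k=[74 0 0 0 0 0 0 0]
t=1: x=[63.6400 10.3600 0.0000 0.0000 0.0000 0.0000 0.0000 0.0000] k=[62 9 0 0 0 0 0 0]
t=2: x=[54.5800 15.1600 1.2600 0.0000 0.0000 0.0000 0.0000 0.0000] k=[55 11 0 0 0 0 0 0]
t=3: x=[48.8400 15.6200 1.5400 0.0000 0.0000 0.0000 0.0000 0.0000] k=[51 12 0 0 0 0 0 0]
t=4: x=[45.5400 15.7800 1.6800 0.0000 0.0000 0.0000 0.0000 0.0000] k=[45 18 6 0 0 0 0 0]
t=5: x=[41.2200 20.1000 6.8400 0.8400 0.0000 0.0000 0.0000 0.0000] k=[38 17 10 1 0 0 0 0]
t=6: x=[35.0600 18.9600 9.7200 2.1200 0.1400 0.0000 0.0000 0.0000] k=[33 15 14 0 0 0 0 0]
t=7: x=[30.4800 17.3800 12.1800 1.9600 0.0000 0.0000 0.0000 0.0000] k=[33 13 10 5 0 0 0 0]
t=8: x=[30.2000 15.3800 9.7200 5.0000 0.7000 0.0000 0.0000 0.0000] k=[26 15 11 7 0 0 0 0]
t=9: x=[24.4600 15.9800 11.0000 6.5800 0.9800 0.0000 0.0000 0.0000] k=[28 15 8 11 5 0 0 0]
t=10: x=[26.1800 15.8400 9.4000 9.7400 5.1400 0.7000 0.0000 0.0000] k=[30 17 6 14 9 5 0 0]
t=11: x=[28.1800 17.2800 8.6600 12.1800 9.1400 4.8600 0.7000 0.0000] k=[31 16 7 16 11 2 0 0]

0.1402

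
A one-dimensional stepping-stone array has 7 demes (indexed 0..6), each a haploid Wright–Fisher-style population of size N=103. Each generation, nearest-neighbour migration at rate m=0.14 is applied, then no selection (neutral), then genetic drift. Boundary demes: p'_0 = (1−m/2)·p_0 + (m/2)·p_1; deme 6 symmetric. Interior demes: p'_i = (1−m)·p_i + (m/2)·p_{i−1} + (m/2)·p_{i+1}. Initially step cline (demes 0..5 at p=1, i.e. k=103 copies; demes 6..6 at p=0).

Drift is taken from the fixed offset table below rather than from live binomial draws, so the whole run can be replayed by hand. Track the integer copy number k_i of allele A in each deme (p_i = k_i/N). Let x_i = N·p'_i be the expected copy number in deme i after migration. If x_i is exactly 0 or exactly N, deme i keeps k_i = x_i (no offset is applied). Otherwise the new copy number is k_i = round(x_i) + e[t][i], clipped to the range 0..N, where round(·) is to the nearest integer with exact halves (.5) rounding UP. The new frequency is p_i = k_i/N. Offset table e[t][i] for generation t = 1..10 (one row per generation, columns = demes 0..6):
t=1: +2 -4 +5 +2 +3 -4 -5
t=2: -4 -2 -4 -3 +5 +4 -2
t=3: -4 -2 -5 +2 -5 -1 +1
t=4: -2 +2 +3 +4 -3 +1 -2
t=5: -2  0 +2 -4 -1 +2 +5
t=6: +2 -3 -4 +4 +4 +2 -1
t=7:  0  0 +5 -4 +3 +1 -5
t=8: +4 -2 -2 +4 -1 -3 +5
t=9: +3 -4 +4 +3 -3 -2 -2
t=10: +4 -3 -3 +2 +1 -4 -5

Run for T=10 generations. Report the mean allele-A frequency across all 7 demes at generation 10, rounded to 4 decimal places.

0.8211

t=0: k=[103 103 103 103 103 103 0]
t=1: x=[103.0000 103.0000 103.0000 103.0000 103.0000 95.7900 7.2100] k=[103 103 103 103 103 92 2]
t=2: x=[103.0000 103.0000 103.0000 103.0000 102.2300 86.4700 8.3000] k=[103 103 103 103 103 90 6]
t=3: x=[103.0000 103.0000 103.0000 103.0000 102.0900 85.0300 11.8800] k=[103 103 103 103 97 84 13]
t=4: x=[103.0000 103.0000 103.0000 102.5800 96.5100 79.9400 17.9700] k=[103 103 103 103 94 81 16]
t=5: x=[103.0000 103.0000 103.0000 102.3700 93.7200 77.3600 20.5500] k=[103 103 103 98 93 79 26]
t=6: x=[103.0000 103.0000 102.6500 98.0000 92.3700 76.2700 29.7100] k=[103 103 99 102 96 78 29]
t=7: x=[103.0000 102.7200 99.4900 101.3700 95.1600 75.8300 32.4300] k=[103 103 103 97 98 77 27]
t=8: x=[103.0000 103.0000 102.5800 97.4900 96.4600 74.9700 30.5000] k=[103 103 101 101 95 72 36]
t=9: x=[103.0000 102.8600 101.1400 100.5800 93.8100 71.0900 38.5200] k=[103 99 103 103 91 69 37]
t=10: x=[102.7200 99.5600 102.7200 102.1600 90.3000 68.3000 39.2400] k=[103 97 100 103 91 64 34]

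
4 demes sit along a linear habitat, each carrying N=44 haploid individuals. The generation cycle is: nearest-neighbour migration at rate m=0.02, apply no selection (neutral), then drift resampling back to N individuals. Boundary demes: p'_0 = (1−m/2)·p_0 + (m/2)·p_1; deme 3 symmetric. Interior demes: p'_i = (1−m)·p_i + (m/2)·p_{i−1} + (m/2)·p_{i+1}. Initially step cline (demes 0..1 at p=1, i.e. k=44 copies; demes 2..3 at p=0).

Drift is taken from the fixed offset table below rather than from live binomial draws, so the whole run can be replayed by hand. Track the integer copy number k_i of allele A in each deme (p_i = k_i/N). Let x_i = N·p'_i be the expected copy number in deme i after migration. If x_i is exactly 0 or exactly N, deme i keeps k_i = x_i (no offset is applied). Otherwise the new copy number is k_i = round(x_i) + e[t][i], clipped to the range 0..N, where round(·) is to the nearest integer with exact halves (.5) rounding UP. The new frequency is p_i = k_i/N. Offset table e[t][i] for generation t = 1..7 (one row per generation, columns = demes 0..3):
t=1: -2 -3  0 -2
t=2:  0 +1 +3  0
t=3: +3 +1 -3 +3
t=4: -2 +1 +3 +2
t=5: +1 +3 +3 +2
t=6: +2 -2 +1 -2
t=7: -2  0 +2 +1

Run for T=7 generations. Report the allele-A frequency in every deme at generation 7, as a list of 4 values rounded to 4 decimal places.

t=0: k=[44 44 0 0]
t=1: x=[44.0000 43.5600 0.4400 0.0000] k=[44 41 0 0]
t=2: x=[43.9700 40.6200 0.4100 0.0000] k=[44 42 3 0]
t=3: x=[43.9800 41.6300 3.3600 0.0300] k=[44 43 0 3]
t=4: x=[43.9900 42.5800 0.4600 2.9700] k=[42 44 3 5]
t=5: x=[42.0200 43.5700 3.4300 4.9800] k=[43 44 6 7]
t=6: x=[43.0100 43.6100 6.3900 6.9900] k=[44 42 7 5]
t=7: x=[43.9800 41.6700 7.3300 5.0200] k=[42 42 9 6]

[0.9545, 0.9545, 0.2045, 0.1364]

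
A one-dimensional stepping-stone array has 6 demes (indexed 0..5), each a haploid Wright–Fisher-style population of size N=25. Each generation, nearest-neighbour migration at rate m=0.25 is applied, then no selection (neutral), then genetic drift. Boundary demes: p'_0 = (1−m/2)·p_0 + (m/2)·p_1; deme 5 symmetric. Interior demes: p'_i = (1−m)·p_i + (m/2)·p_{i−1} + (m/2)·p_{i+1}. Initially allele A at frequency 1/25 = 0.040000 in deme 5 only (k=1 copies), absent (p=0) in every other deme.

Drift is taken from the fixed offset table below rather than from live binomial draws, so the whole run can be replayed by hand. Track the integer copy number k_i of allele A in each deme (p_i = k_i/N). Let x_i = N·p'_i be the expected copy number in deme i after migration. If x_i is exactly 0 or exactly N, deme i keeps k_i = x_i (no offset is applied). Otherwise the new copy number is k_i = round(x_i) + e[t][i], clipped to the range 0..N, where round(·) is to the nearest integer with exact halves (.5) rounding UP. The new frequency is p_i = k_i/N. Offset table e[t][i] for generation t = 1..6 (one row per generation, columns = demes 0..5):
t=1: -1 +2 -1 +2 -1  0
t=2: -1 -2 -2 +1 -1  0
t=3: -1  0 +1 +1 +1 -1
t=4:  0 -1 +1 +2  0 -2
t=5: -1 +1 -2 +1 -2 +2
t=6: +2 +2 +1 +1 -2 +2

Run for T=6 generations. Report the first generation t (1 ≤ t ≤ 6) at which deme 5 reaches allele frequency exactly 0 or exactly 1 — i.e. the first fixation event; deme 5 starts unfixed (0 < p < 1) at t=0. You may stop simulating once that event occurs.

t=0: k=[0 0 0 0 0 1]
t=1: x=[0.0000 0.0000 0.0000 0.0000 0.1250 0.8750] k=[0 0 0 0 0 1]
t=2: x=[0.0000 0.0000 0.0000 0.0000 0.1250 0.8750] k=[0 0 0 0 0 1]
t=3: x=[0.0000 0.0000 0.0000 0.0000 0.1250 0.8750] k=[0 0 0 0 1 0]

3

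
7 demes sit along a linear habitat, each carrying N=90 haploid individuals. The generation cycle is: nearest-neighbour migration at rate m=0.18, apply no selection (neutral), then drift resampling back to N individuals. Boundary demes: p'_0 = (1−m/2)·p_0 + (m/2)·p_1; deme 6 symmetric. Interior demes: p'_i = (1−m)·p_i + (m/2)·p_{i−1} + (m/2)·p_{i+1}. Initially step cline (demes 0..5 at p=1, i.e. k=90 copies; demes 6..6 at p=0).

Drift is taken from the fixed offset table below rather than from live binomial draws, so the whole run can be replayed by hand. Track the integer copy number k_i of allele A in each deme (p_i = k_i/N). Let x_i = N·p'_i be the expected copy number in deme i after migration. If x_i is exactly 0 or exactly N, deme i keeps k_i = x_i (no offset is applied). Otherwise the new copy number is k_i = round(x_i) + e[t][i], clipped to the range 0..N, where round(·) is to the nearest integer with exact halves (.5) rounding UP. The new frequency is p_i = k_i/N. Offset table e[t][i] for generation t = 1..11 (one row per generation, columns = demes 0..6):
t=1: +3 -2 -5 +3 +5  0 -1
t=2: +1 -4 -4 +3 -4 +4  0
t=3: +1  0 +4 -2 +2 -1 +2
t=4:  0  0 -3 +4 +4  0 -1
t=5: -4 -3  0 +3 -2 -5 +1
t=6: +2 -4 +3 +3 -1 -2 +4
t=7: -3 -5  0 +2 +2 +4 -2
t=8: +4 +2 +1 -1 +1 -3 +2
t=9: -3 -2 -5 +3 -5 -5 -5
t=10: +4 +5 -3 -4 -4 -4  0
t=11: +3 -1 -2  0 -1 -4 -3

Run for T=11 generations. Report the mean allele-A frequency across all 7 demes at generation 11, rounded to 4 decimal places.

0.7889

t=0: k=[90 90 90 90 90 90 0]
t=1: x=[90.0000 90.0000 90.0000 90.0000 90.0000 81.9000 8.1000] k=[90 90 90 90 90 82 7]
t=2: x=[90.0000 90.0000 90.0000 90.0000 89.2800 75.9700 13.7500] k=[90 90 90 90 85 80 14]
t=3: x=[90.0000 90.0000 90.0000 89.5500 85.0000 74.5100 19.9400] k=[90 90 90 88 87 74 22]
t=4: x=[90.0000 90.0000 89.8200 88.0900 85.9200 70.4900 26.6800] k=[90 90 87 90 90 70 26]
t=5: x=[90.0000 89.7300 87.5400 89.7300 88.2000 67.8400 29.9600] k=[90 87 88 90 86 63 31]
t=6: x=[89.7300 87.3600 88.0900 89.4600 84.2900 62.1900 33.8800] k=[90 83 90 90 83 60 38]
t=7: x=[89.3700 84.2600 89.3700 89.3700 81.5600 60.0900 39.9800] k=[86 79 89 90 84 64 38]
t=8: x=[85.3700 80.5300 88.1900 89.3700 82.7400 63.4600 40.3400] k=[89 83 89 88 84 60 42]
t=9: x=[88.4600 84.0800 88.3700 87.7300 82.2000 60.5400 43.6200] k=[85 82 83 90 77 56 39]
t=10: x=[84.7300 82.3600 83.5400 88.2000 76.2800 56.3600 40.5300] k=[89 87 81 84 72 52 41]
t=11: x=[88.8200 86.6400 81.8100 82.6500 71.2800 52.8100 41.9900] k=[90 86 80 83 70 49 39]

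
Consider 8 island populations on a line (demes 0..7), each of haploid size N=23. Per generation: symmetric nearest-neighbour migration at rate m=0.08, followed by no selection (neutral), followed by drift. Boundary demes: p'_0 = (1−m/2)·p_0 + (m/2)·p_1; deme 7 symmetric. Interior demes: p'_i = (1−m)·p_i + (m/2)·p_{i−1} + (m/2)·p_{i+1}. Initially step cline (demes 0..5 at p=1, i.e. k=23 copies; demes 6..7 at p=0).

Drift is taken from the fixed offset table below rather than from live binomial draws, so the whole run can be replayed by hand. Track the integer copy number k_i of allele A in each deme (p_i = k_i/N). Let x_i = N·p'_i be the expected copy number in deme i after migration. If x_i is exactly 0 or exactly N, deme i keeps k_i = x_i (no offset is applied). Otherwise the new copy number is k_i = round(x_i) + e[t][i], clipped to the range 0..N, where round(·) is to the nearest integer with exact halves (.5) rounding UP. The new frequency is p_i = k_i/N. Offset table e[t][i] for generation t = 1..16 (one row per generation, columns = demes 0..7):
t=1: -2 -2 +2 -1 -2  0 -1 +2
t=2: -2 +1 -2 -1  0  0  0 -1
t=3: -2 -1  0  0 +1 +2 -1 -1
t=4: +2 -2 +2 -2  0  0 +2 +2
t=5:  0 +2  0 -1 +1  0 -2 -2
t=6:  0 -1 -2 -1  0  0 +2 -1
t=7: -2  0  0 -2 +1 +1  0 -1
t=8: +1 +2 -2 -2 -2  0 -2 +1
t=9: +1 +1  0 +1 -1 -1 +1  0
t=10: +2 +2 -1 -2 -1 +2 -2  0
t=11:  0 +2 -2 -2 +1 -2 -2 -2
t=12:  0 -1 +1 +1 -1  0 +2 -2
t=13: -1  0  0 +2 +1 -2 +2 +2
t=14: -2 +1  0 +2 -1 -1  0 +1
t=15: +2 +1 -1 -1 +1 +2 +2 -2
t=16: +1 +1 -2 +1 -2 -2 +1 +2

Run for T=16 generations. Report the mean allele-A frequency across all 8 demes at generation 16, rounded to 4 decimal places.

0.7228

t=0: k=[23 23 23 23 23 23 0 0]
t=1: x=[23.0000 23.0000 23.0000 23.0000 23.0000 22.0800 0.9200 0.0000] k=[23 23 23 23 23 22 0 0]
t=2: x=[23.0000 23.0000 23.0000 23.0000 22.9600 21.1600 0.8800 0.0000] k=[23 23 23 23 23 21 1 0]
t=3: x=[23.0000 23.0000 23.0000 23.0000 22.9200 20.2800 1.7600 0.0400] k=[23 23 23 23 23 22 1 0]
t=4: x=[23.0000 23.0000 23.0000 23.0000 22.9600 21.2000 1.8000 0.0400] k=[23 23 23 23 23 21 4 2]
t=5: x=[23.0000 23.0000 23.0000 23.0000 22.9200 20.4000 4.6000 2.0800] k=[23 23 23 23 23 20 3 0]
t=6: x=[23.0000 23.0000 23.0000 23.0000 22.8800 19.4400 3.5600 0.1200] k=[23 23 23 23 23 19 6 0]
t=7: x=[23.0000 23.0000 23.0000 23.0000 22.8400 18.6400 6.2800 0.2400] k=[23 23 23 23 23 20 6 0]
t=8: x=[23.0000 23.0000 23.0000 23.0000 22.8800 19.5600 6.3200 0.2400] k=[23 23 23 23 21 20 4 1]
t=9: x=[23.0000 23.0000 23.0000 22.9200 21.0400 19.4000 4.5200 1.1200] k=[23 23 23 23 20 18 6 1]
t=10: x=[23.0000 23.0000 23.0000 22.8800 20.0400 17.6000 6.2800 1.2000] k=[23 23 23 21 19 20 4 1]
t=11: x=[23.0000 23.0000 22.9200 21.0000 19.1200 19.3200 4.5200 1.1200] k=[23 23 21 19 20 17 3 0]
t=12: x=[23.0000 22.9200 21.0000 19.1200 19.8400 16.5600 3.4400 0.1200] k=[23 22 22 20 19 17 5 0]
t=13: x=[22.9600 22.0400 21.9200 20.0400 18.9600 16.6000 5.2800 0.2000] k=[22 22 22 22 20 15 7 2]
t=14: x=[22.0000 22.0000 22.0000 21.9200 19.8800 14.8800 7.1200 2.2000] k=[20 23 22 23 19 14 7 3]
t=15: x=[20.1200 22.8400 22.0800 22.8000 18.9600 13.9200 7.1200 3.1600] k=[22 23 21 22 20 16 9 1]
t=16: x=[22.0400 22.8800 21.1200 21.8800 19.9200 15.8800 8.9600 1.3200] k=[23 23 19 23 18 14 10 3]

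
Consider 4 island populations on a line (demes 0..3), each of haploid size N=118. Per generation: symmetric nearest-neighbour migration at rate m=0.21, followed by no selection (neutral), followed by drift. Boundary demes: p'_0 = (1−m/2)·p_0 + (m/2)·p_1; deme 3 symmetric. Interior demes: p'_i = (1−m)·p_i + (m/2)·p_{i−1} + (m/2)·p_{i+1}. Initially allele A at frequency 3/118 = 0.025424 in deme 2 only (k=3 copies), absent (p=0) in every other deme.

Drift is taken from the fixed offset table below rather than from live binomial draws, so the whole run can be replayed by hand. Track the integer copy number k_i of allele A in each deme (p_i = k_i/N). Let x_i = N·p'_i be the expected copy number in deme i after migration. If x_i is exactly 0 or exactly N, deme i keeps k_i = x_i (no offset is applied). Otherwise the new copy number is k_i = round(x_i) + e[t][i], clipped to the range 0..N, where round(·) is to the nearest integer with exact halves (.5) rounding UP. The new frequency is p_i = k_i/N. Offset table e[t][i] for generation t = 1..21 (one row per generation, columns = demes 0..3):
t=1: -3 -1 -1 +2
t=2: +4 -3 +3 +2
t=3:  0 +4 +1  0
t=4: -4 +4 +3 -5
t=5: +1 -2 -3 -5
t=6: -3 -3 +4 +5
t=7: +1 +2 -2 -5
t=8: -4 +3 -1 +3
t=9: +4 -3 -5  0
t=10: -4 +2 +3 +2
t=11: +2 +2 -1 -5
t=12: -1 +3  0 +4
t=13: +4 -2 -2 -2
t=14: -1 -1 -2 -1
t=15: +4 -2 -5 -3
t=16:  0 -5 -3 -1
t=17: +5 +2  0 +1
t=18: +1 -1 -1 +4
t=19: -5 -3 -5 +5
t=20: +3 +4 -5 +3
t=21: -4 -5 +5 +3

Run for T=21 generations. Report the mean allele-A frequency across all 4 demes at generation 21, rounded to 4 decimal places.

0.0254

t=0: k=[0 0 3 0]
t=1: x=[0.0000 0.3150 2.3700 0.3150] k=[0 0 1 2]
t=2: x=[0.0000 0.1050 1.0000 1.8950] k=[0 0 4 4]
t=3: x=[0.0000 0.4200 3.5800 4.0000] k=[0 4 5 4]
t=4: x=[0.4200 3.6850 4.7900 4.1050] k=[0 8 8 0]
t=5: x=[0.8400 7.1600 7.1600 0.8400] k=[2 5 4 0]
t=6: x=[2.3150 4.5800 3.6850 0.4200] k=[0 2 8 5]
t=7: x=[0.2100 2.4200 7.0550 5.3150] k=[1 4 5 0]
t=8: x=[1.3150 3.7900 4.3700 0.5250] k=[0 7 3 4]
t=9: x=[0.7350 5.8450 3.5250 3.8950] k=[5 3 0 4]
t=10: x=[4.7900 2.8950 0.7350 3.5800] k=[1 5 4 6]
t=11: x=[1.4200 4.4750 4.3150 5.7900] k=[3 6 3 1]
t=12: x=[3.3150 5.3700 3.1050 1.2100] k=[2 8 3 5]
t=13: x=[2.6300 6.8450 3.7350 4.7900] k=[7 5 2 3]
t=14: x=[6.7900 4.8950 2.4200 2.8950] k=[6 4 0 2]
t=15: x=[5.7900 3.7900 0.6300 1.7900] k=[10 2 0 0]
t=16: x=[9.1600 2.6300 0.2100 0.0000] k=[9 0 0 0]
t=17: x=[8.0550 0.9450 0.0000 0.0000] k=[13 3 0 0]
t=18: x=[11.9500 3.7350 0.3150 0.0000] k=[13 3 0 0]
t=19: x=[11.9500 3.7350 0.3150 0.0000] k=[7 1 0 0]
t=20: x=[6.3700 1.5250 0.1050 0.0000] k=[9 6 0 0]
t=21: x=[8.6850 5.6850 0.6300 0.0000] k=[5 1 6 0]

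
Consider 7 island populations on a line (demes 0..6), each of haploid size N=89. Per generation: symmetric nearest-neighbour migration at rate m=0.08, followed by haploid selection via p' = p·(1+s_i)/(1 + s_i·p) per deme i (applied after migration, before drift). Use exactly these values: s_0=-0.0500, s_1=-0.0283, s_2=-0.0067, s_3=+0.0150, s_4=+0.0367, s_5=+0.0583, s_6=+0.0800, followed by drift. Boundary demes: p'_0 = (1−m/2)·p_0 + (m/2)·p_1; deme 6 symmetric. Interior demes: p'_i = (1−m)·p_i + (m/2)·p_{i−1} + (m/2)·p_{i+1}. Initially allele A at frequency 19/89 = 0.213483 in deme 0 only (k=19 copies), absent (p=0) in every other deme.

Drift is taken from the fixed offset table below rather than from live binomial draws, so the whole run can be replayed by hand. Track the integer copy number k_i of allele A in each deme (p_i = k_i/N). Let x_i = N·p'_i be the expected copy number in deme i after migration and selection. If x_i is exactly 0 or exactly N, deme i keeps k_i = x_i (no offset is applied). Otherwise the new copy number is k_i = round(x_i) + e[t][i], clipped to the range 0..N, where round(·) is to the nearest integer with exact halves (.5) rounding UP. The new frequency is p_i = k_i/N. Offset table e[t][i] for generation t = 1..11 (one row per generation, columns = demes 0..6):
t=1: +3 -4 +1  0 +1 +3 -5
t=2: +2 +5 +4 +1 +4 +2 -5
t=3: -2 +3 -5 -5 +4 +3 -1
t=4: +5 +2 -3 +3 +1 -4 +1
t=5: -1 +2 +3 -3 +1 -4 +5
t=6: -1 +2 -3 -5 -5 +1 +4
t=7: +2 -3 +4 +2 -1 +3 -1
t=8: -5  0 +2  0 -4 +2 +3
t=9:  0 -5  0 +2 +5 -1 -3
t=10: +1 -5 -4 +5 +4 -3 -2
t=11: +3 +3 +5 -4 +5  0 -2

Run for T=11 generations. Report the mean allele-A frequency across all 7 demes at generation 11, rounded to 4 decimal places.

t=0: k=[19 0 0 0 0 0 0]
t=1: x=[17.5074 0.7387 0.0000 0.0000 0.0000 0.0000 0.0000] k=[21 0 0 0 0 0 0]
t=2: x=[19.3714 0.8164 0.0000 0.0000 0.0000 0.0000 0.0000] k=[21 6 0 0 0 0 0]
t=3: x=[19.6047 6.1925 0.2384 0.0000 0.0000 0.0000 0.0000] k=[18 9 0 0 0 0 0]
t=4: x=[16.9257 8.7704 0.3576 0.0000 0.0000 0.0000 0.0000] k=[22 11 0 0 0 0 0]
t=5: x=[20.7331 10.7262 0.4371 0.0000 0.0000 0.0000 0.0000] k=[20 13 3 0 0 0 0]
t=6: x=[18.9439 12.5670 3.2588 0.1218 0.0000 0.0000 0.0000] k=[18 15 0 0 0 0 0]
t=7: x=[17.1584 14.1745 0.5960 0.0000 0.0000 0.0000 0.0000] k=[19 11 5 0 0 0 0]
t=8: x=[17.9342 10.8045 5.0081 0.2030 0.0000 0.0000 0.0000] k=[13 11 7 0 0 0 0]
t=9: x=[12.3637 10.6479 6.8374 0.2842 0.0000 0.0000 0.0000] k=[12 6 7 2 0 0 0]
t=10: x=[11.2463 6.1145 6.7181 2.1510 0.0829 0.0000 0.0000] k=[12 1 3 7 4 0 0]
t=11: x=[11.0538 1.4777 3.0601 6.8131 4.0986 0.1693 0.0000] k=[14 4 8 3 9 0 0]

0.0610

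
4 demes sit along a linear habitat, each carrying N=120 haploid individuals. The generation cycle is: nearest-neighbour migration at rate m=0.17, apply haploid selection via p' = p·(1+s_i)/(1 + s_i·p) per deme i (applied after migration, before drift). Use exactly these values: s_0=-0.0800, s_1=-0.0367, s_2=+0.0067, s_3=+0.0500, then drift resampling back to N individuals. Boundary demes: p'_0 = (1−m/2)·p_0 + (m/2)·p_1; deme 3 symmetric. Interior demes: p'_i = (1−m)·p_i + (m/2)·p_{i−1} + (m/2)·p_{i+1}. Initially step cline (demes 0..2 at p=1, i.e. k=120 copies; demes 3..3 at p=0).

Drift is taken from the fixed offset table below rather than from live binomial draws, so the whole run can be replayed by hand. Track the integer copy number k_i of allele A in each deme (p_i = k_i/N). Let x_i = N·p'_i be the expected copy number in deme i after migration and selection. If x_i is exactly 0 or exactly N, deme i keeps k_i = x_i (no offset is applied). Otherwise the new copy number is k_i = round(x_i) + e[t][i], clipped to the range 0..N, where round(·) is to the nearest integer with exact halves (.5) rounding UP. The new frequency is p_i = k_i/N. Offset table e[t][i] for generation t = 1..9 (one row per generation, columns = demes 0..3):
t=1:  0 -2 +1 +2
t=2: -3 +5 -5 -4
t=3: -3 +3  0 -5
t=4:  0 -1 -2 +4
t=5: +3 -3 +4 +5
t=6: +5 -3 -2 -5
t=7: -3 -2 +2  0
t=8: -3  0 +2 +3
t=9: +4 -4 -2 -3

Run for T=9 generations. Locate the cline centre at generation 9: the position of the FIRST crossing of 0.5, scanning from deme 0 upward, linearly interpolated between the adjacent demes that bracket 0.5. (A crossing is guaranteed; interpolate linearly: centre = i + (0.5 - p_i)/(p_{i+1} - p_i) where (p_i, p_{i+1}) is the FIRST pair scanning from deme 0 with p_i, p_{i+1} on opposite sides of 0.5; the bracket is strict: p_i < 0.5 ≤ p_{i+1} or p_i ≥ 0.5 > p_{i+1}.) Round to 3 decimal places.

2.885

t=0: k=[120 120 120 0]
t=1: x=[120.0000 120.0000 109.8622 10.6647] k=[120 120 111 13]
t=2: x=[120.0000 119.2060 103.5301 22.1992] k=[120 120 99 18]
t=3: x=[120.0000 118.1480 94.0361 25.8611] k=[120 120 94 21]
t=4: x=[120.0000 117.7074 90.1550 28.2451] k=[120 117 88 32]
t=5: x=[119.7229 114.6004 85.8683 38.0157] k=[120 112 90 43]
t=6: x=[119.2612 110.4876 88.0318 48.3971] k=[120 107 86 43]
t=7: x=[118.7999 105.8602 84.2977 48.0536] k=[116 104 86 48]
t=8: x=[114.5633 102.9504 84.4672 52.6673] k=[112 103 86 56]
t=9: x=[110.5330 101.7489 85.0606 60.0134] k=[115 98 83 57]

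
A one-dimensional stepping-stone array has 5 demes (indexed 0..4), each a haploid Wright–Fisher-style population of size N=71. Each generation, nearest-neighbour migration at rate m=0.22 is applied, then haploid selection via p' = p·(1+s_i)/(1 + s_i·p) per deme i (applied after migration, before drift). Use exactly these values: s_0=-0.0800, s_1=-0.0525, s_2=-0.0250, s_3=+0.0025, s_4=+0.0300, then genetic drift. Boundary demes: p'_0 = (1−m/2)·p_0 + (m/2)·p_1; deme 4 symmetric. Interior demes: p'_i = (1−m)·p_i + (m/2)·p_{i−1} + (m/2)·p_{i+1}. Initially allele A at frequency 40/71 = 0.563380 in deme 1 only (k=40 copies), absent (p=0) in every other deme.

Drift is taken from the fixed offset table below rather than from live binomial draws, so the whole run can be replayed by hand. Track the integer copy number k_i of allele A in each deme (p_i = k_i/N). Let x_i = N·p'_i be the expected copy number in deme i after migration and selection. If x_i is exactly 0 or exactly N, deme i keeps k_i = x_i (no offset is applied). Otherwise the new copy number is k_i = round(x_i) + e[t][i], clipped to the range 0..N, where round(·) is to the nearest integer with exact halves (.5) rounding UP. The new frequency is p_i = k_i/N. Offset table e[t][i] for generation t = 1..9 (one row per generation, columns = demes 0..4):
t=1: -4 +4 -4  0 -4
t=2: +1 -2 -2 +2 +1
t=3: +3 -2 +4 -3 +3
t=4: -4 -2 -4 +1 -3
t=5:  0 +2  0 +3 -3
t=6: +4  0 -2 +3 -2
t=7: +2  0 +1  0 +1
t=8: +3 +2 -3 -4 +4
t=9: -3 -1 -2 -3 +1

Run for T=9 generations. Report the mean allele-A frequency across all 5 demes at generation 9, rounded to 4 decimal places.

0.0732

t=0: k=[0 40 0 0 0]
t=1: x=[4.0682 30.2601 4.2967 0.0000 0.0000] k=[0 34 0 0 0]
t=2: x=[3.4554 25.6303 3.6513 0.0000 0.0000] k=[4 24 2 0 0]
t=3: x=[5.7441 18.6295 4.1011 0.2205 0.0000] k=[9 17 8 0 0]
t=4: x=[9.1919 14.4979 7.9299 0.8822 0.0000] k=[5 12 4 2 0]
t=5: x=[5.3431 9.8823 4.5510 2.0049 0.2266] k=[5 12 5 5 0]
t=6: x=[5.3431 9.9881 5.6372 4.4604 0.5664] k=[9 10 4 7 0]
t=7: x=[8.4681 8.8055 4.8738 5.9135 0.7928] k=[10 9 6 6 2]
t=8: x=[9.2013 8.3734 6.1855 5.5728 2.5106] k=[12 10 3 2 7]
t=9: x=[10.9834 9.0169 3.5731 2.6664 6.6254] k=[8 8 2 0 8]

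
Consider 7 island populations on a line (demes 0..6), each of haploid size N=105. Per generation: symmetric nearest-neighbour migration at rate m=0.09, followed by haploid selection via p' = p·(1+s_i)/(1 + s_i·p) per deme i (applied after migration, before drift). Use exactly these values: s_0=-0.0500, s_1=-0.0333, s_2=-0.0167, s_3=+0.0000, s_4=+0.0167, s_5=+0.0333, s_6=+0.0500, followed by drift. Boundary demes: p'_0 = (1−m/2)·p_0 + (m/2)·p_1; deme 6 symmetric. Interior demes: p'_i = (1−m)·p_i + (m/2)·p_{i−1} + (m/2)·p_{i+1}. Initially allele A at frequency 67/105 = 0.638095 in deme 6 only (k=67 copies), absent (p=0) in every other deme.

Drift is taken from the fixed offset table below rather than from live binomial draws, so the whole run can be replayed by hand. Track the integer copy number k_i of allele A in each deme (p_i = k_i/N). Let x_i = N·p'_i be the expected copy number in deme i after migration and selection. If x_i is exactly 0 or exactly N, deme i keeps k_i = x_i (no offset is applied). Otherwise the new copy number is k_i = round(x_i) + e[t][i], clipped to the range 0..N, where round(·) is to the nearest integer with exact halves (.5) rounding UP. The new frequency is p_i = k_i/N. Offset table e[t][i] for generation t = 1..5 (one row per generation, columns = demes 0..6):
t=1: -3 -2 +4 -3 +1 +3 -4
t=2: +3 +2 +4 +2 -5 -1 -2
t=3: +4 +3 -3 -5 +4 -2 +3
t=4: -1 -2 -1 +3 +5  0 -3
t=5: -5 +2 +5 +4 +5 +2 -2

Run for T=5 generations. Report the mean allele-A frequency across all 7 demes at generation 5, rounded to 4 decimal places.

0.1265

t=0: k=[0 0 0 0 0 0 67]
t=1: x=[0.0000 0.0000 0.0000 0.0000 0.0000 3.1124 65.1977] k=[0 0 0 0 0 6 61]
t=2: x=[0.0000 0.0000 0.0000 0.0000 0.2745 8.4562 59.7851] k=[0 0 0 0 0 7 58]
t=3: x=[0.0000 0.0000 0.0000 0.0000 0.3202 9.2527 56.9788] k=[0 0 0 0 4 7 60]
t=4: x=[0.0000 0.0000 0.0000 0.1800 4.0185 9.5301 58.8803] k=[0 0 0 3 9 10 56]
t=5: x=[0.0000 0.0000 0.1327 3.1350 8.9091 12.3782 55.2087] k=[0 0 5 7 14 14 53]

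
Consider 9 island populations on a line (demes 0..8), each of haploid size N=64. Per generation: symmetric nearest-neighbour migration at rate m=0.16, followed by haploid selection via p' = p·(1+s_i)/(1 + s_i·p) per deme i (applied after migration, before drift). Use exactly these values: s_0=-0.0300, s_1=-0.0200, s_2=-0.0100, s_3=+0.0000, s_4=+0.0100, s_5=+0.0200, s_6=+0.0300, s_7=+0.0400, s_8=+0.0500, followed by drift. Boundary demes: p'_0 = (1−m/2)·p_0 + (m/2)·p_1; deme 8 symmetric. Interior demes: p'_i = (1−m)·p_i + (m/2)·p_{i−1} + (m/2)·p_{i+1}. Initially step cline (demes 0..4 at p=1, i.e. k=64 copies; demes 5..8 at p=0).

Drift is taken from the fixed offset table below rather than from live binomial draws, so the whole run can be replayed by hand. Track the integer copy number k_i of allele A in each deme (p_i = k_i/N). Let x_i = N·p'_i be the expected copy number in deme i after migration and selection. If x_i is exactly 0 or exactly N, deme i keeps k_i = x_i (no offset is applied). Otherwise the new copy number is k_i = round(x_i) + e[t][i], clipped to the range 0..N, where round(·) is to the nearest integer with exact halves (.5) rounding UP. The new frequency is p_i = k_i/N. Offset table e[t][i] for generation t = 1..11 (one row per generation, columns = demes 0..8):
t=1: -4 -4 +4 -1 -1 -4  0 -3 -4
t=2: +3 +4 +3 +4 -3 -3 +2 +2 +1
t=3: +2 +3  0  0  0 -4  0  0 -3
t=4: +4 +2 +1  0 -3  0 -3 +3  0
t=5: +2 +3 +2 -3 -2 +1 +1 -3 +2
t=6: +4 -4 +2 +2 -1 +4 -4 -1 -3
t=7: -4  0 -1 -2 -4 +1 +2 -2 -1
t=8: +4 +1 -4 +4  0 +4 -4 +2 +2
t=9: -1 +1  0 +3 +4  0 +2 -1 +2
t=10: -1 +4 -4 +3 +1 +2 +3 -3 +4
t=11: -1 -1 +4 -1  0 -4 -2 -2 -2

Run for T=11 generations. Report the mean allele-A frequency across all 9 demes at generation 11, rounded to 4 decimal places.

t=0: k=[64 64 64 64 64 0 0 0 0]
t=1: x=[64.0000 64.0000 64.0000 64.0000 58.9267 5.2141 0.0000 0.0000 0.0000] k=[64 64 64 64 58 1 0 0 0]
t=2: x=[64.0000 64.0000 64.0000 63.5200 54.0042 5.5800 0.0824 0.0000 0.0000] k=[64 64 64 64 51 3 2 0 0]
t=3: x=[64.0000 64.0000 64.0000 62.9600 48.3181 6.8807 1.9758 0.1664 0.0000] k=[64 64 64 63 48 3 2 0 0]
t=4: x=[64.0000 64.0000 63.9192 61.8800 45.7302 6.6369 1.9758 0.1664 0.0000] k=[64 64 64 62 43 7 0 3 0]
t=5: x=[64.0000 64.0000 63.8384 60.6400 41.7845 9.4788 0.8237 2.6167 0.2520] k=[64 64 64 58 40 10 2 0 2]
t=6: x=[64.0000 64.0000 63.5152 57.0400 39.1913 11.9513 2.5514 0.3327 1.9292] k=[64 64 64 59 38 16 0 0 0]
t=7: x=[64.0000 64.0000 63.5960 57.7200 38.0736 16.7235 1.3176 0.0000 0.0000] k=[64 64 63 56 34 18 3 0 0]
t=8: x=[64.0000 63.9184 62.5054 54.8000 34.6382 18.3380 4.0712 0.2496 0.0000] k=[64 64 59 59 35 22 0 2 0]
t=9: x=[64.0000 63.5919 59.3569 57.0800 36.0368 21.5622 1.9758 1.7454 0.1680] k=[64 64 59 60 40 22 4 1 2]
t=10: x=[64.0000 63.5919 59.4376 58.3200 40.3087 22.2868 5.3430 1.3717 2.0130] k=[64 64 55 61 41 24 8 0 6]
t=11: x=[64.0000 63.2655 56.1309 58.9200 41.3857 24.3782 8.8633 1.1640 5.7711] k=[64 62 60 58 41 20 7 0 4]

0.5486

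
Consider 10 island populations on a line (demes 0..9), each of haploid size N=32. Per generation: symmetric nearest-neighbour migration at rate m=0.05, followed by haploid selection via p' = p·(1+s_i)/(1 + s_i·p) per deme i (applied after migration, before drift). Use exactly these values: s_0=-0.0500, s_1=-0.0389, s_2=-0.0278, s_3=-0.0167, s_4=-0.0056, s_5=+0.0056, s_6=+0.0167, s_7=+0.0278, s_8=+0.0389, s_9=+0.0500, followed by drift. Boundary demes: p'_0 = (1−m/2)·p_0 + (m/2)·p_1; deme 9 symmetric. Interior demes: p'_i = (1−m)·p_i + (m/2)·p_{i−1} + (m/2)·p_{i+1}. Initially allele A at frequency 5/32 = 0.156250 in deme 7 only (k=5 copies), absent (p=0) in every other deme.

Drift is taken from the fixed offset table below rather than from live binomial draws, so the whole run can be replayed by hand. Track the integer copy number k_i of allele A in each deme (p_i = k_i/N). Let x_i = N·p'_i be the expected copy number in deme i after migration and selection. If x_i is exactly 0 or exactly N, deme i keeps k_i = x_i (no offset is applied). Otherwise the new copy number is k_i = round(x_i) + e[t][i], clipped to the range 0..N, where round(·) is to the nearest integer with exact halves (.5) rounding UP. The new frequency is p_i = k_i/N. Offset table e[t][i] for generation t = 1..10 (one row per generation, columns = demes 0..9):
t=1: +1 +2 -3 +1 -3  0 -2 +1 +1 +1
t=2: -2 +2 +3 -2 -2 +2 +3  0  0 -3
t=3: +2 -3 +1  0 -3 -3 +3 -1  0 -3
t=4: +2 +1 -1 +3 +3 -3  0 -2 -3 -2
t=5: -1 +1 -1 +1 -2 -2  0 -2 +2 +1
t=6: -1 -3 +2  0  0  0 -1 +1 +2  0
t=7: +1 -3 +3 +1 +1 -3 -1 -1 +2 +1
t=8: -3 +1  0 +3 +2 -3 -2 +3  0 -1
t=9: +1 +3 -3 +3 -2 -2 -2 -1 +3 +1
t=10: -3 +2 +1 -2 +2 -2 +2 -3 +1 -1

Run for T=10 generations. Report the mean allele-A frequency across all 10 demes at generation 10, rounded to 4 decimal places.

t=0: k=[0 0 0 0 0 0 0 5 0 0]
t=1: x=[0.0000 0.0000 0.0000 0.0000 0.0000 0.0000 0.1271 4.8620 0.1298 0.0000] k=[0 0 0 0 0 0 0 6 1 0]
t=2: x=[0.0000 0.0000 0.0000 0.0000 0.0000 0.0000 0.1525 5.8550 1.1413 0.0262] k=[0 0 0 0 0 0 3 6 1 0]
t=3: x=[0.0000 0.0000 0.0000 0.0000 0.0000 0.0754 3.0453 5.9314 1.1413 0.0262] k=[0 0 0 0 0 0 6 5 1 0]
t=4: x=[0.0000 0.0000 0.0000 0.0000 0.0000 0.1508 5.9043 5.0403 1.1154 0.0262] k=[0 0 0 0 0 0 6 3 0 0]
t=5: x=[0.0000 0.0000 0.0000 0.0000 0.0000 0.1508 5.8538 3.0754 0.0779 0.0000] k=[0 0 0 0 0 0 6 1 2 0]
t=6: x=[0.0000 0.0000 0.0000 0.0000 0.0000 0.1508 5.8033 1.1808 1.9952 0.0525] k=[0 0 0 0 0 0 5 2 4 0]
t=7: x=[0.0000 0.0000 0.0000 0.0000 0.0000 0.1257 4.8680 2.1801 3.9811 0.1050] k=[0 0 0 0 0 0 4 1 6 1]
t=8: x=[0.0000 0.0000 0.0000 0.0000 0.0000 0.1006 3.8811 1.2321 5.9322 1.1792] k=[0 0 0 0 0 0 2 4 6 0]
t=9: x=[0.0000 0.0000 0.0000 0.0000 0.0000 0.0503 2.0313 4.0970 5.9834 0.1575] k=[0 0 0 0 0 0 0 3 9 1]
t=10: x=[0.0000 0.0000 0.0000 0.0000 0.0000 0.0000 0.0762 3.1521 8.8930 1.2576] k=[0 0 0 0 0 0 2 0 10 0]

0.0375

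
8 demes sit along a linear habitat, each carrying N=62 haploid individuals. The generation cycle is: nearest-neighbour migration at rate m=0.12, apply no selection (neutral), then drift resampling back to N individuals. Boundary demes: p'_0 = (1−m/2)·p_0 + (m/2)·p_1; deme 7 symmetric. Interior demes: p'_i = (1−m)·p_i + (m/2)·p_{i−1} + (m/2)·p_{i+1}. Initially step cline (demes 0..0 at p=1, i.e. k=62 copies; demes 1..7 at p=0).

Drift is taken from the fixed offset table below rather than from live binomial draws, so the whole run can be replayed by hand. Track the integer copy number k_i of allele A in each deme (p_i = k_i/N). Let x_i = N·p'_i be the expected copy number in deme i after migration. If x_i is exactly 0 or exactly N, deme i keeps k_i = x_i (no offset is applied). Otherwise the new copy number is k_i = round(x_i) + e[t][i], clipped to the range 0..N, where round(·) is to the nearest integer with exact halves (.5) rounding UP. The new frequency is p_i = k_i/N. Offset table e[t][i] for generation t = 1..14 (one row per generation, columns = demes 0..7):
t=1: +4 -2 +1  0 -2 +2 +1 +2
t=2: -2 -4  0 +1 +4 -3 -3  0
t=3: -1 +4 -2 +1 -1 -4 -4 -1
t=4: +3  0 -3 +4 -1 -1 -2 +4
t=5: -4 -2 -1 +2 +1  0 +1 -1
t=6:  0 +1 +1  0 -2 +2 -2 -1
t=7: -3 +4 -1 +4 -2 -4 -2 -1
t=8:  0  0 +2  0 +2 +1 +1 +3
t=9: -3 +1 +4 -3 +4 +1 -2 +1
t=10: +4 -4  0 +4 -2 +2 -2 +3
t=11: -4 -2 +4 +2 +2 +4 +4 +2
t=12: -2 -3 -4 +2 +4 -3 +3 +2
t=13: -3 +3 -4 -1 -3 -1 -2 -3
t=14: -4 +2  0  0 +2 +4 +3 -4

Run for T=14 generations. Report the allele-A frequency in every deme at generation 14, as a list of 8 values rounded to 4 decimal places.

t=0: k=[62 0 0 0 0 0 0 0]
t=1: x=[58.2800 3.7200 0.0000 0.0000 0.0000 0.0000 0.0000 0.0000] k=[62 2 0 0 0 0 0 0]
t=2: x=[58.4000 5.4800 0.1200 0.0000 0.0000 0.0000 0.0000 0.0000] k=[56 1 0 0 0 0 0 0]
t=3: x=[52.7000 4.2400 0.0600 0.0000 0.0000 0.0000 0.0000 0.0000] k=[52 8 0 0 0 0 0 0]
t=4: x=[49.3600 10.1600 0.4800 0.0000 0.0000 0.0000 0.0000 0.0000] k=[52 10 0 0 0 0 0 0]
t=5: x=[49.4800 11.9200 0.6000 0.0000 0.0000 0.0000 0.0000 0.0000] k=[45 10 0 0 0 0 0 0]
t=6: x=[42.9000 11.5000 0.6000 0.0000 0.0000 0.0000 0.0000 0.0000] k=[43 13 2 0 0 0 0 0]
t=7: x=[41.2000 14.1400 2.5400 0.1200 0.0000 0.0000 0.0000 0.0000] k=[38 18 2 4 0 0 0 0]
t=8: x=[36.8000 18.2400 3.0800 3.6400 0.2400 0.0000 0.0000 0.0000] k=[37 18 5 4 2 0 0 0]
t=9: x=[35.8600 18.3600 5.7200 3.9400 2.0000 0.1200 0.0000 0.0000] k=[33 19 10 1 6 1 0 0]
t=10: x=[32.1600 19.3000 10.0000 1.8400 5.4000 1.2400 0.0600 0.0000] k=[36 15 10 6 3 3 0 0]
t=11: x=[34.7400 15.9600 10.0600 6.0600 3.1800 2.8200 0.1800 0.0000] k=[31 14 14 8 5 7 4 0]
t=12: x=[29.9800 15.0200 13.6400 8.1800 5.3000 6.7000 3.9400 0.2400] k=[28 12 10 10 9 4 7 2]
t=13: x=[27.0400 12.8400 10.1200 9.9400 8.7600 4.4800 6.5200 2.3000] k=[24 16 6 9 6 3 5 0]
t=14: x=[23.5200 15.8800 6.7800 8.6400 6.0000 3.3000 4.5800 0.3000] k=[20 18 7 9 8 7 8 0]

[0.3226, 0.2903, 0.1129, 0.1452, 0.1290, 0.1129, 0.1290, 0.0000]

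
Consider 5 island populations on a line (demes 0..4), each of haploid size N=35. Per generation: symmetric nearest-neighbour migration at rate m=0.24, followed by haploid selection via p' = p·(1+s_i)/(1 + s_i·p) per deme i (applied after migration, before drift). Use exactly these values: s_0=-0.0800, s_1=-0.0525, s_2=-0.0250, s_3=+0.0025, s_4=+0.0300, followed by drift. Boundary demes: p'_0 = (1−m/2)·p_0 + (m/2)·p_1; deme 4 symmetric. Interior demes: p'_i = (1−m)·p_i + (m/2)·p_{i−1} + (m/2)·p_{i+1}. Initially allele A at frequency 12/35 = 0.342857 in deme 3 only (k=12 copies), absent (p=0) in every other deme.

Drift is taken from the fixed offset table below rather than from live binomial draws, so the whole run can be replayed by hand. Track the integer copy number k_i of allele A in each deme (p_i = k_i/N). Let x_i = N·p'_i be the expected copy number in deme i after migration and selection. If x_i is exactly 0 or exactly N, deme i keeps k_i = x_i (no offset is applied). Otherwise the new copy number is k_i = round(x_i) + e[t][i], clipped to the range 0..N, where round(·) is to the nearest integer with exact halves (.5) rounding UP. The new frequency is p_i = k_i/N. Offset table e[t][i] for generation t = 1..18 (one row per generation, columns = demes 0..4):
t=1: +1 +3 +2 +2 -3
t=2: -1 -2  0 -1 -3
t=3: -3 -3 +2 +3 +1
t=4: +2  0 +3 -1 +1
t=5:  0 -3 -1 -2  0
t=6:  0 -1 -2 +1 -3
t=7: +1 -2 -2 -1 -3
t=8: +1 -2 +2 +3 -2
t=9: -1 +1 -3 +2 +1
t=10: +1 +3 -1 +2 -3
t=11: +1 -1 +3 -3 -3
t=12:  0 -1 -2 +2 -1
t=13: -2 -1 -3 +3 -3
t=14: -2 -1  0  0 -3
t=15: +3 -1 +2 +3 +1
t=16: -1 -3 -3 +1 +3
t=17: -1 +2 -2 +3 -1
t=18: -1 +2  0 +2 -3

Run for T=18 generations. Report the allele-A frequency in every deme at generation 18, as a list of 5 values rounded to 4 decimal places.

t=0: k=[0 0 0 12 0]
t=1: x=[0.0000 0.0000 1.4054 9.1368 1.4814] k=[0 0 3 11 0]
t=2: x=[0.0000 0.3413 3.5190 8.7364 1.3581] k=[0 0 4 8 0]
t=3: x=[0.0000 0.4551 3.9112 6.5733 0.9880] k=[0 0 6 10 2]
t=4: x=[0.0000 0.6829 5.6392 8.5762 3.0411] k=[0 1 9 8 4]
t=5: x=[0.1104 1.7482 7.7659 7.6549 4.5967] k=[0 0 7 6 5]
t=6: x=[0.0000 0.7969 5.9145 6.0124 5.2506] k=[0 0 4 7 2]
t=7: x=[0.0000 0.4551 3.7935 6.0525 2.6720] k=[0 0 2 5 0]
t=8: x=[0.0000 0.2275 2.0701 4.0489 0.6177] k=[0 0 4 7 0]
t=9: x=[0.0000 0.4551 3.7935 5.8121 0.8646] k=[0 1 1 8 2]
t=10: x=[0.1104 0.8349 1.7964 6.4531 2.7951] k=[1 4 1 8 0]
t=11: x=[1.2551 3.1232 2.1484 6.2127 0.9880] k=[2 2 5 3 0]
t=12: x=[1.8485 2.2440 4.3035 2.8866 0.3707] k=[2 1 2 5 0]
t=13: x=[1.7371 1.1771 2.1875 4.0489 0.6177] k=[0 0 0 7 0]
t=14: x=[0.0000 0.0000 0.8195 5.3313 0.8646] k=[0 0 1 5 0]
t=15: x=[0.0000 0.1137 1.3273 3.9287 0.6177] k=[0 0 3 7 2]
t=16: x=[0.0000 0.3413 3.0488 5.9323 2.6720] k=[0 0 0 7 6]
t=17: x=[0.0000 0.0000 0.8195 6.0525 6.2707] k=[0 0 0 9 5]
t=18: x=[0.0000 0.0000 1.0538 7.4546 5.6180] k=[0 0 1 9 3]

[0.0000, 0.0000, 0.0286, 0.2571, 0.0857]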